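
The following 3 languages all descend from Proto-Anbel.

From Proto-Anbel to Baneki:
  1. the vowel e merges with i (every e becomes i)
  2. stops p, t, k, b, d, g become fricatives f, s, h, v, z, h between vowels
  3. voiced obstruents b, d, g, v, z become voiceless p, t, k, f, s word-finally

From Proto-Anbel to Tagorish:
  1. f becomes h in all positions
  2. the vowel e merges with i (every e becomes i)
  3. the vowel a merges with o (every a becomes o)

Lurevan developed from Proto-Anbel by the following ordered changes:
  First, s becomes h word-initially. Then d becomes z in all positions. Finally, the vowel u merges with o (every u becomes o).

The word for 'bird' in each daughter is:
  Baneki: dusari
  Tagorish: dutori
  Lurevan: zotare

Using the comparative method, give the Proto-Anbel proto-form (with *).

*dutare

Position 1: Baneki has d, Tagorish has d, Lurevan has z. Baneki preserves d here (none of its changes turn any other segment into d), so the proto-segment is *d.
Position 4: Baneki has a, Tagorish has o, Lurevan has a. Baneki preserves a here (none of its changes turn any other segment into a), so the proto-segment is *a.
Position 2: Baneki has u, Tagorish has u, Lurevan has o. Baneki preserves u here (none of its changes turn any other segment into u), so the proto-segment is *u.
This points to *dutare. Verify forward in each daughter:
Baneki: *dutare
  dutare → dutari   [vowel merger]
  dutari → dusari   [intervocalic lenition]
  dusari (rule 3 does not apply)
  giving Baneki dusari.
Tagorish: *dutare
  dutare (rule 1 does not apply)
  dutare → dutari   [vowel merger]
  dutari → dutori   [vowel merger]
  giving Tagorish dutori.
Lurevan: *dutare > zutare > zotare  (by unconditioned shift, vowel merger)
Only *dutare yields all of Baneki dusari, Tagorish dutori, Lurevan zotare.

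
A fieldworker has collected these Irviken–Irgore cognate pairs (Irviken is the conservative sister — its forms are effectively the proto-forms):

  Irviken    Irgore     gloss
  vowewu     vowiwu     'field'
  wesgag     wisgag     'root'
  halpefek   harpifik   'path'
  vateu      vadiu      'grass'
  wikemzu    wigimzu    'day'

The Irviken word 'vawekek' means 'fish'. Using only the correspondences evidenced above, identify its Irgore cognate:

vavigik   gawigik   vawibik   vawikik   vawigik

vowewu ~ vowiwu, wesgag ~ wisgag — Irviken e corresponds to Irgore i after a consonant, before a consonant other than r, m, n, p, b, f, v.
wikemzu ~ wigimzu — Irviken k corresponds to Irgore g between vowels (before a front vowel).
Applying these to Irviken 'vawekek':
  vawekek → vawikek   (e→i after a consonant, before a consonant other than r, m, n, p, b, f, v)
  vawikek → vawigek   (k→g between vowels (before a front vowel))
  vawigek → vawigik   (e→i after a consonant, before a consonant other than r, m, n, p, b, f, v)
So the Irgore cognate is 'vawigik'.

vawigik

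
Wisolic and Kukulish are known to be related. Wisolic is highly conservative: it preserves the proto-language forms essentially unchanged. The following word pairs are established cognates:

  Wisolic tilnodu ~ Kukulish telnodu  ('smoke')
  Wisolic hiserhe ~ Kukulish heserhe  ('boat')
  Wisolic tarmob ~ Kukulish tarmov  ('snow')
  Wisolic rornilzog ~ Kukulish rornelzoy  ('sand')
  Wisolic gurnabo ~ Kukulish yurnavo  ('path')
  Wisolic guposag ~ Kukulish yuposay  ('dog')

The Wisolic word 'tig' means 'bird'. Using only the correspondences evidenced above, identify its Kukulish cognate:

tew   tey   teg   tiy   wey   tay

tey

tilnodu ~ telnodu, hiserhe ~ heserhe — Wisolic i corresponds to Kukulish e after a consonant, before a consonant other than r, m, n, p, b, f, v.
rornilzog ~ rornelzoy, guposag ~ yuposay — Wisolic g corresponds to Kukulish y word-finally.
Applying these to Wisolic 'tig':
  tig → teg   (i→e after a consonant, before a consonant other than r, m, n, p, b, f, v)
  teg → tey   (g→y word-finally)
So the Kukulish cognate is 'tey'.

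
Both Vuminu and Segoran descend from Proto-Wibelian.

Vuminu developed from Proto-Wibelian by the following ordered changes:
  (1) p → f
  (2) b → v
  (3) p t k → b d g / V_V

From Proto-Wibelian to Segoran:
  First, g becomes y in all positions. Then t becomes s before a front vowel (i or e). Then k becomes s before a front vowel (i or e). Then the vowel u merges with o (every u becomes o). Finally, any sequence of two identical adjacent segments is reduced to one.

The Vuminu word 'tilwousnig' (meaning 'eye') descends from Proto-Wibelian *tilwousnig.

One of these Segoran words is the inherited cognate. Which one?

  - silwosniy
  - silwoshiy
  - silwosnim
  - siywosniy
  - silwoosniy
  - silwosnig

silwosniy

Segoran: *tilwousnig
  tilwousnig → tilwousniy   [unconditioned shift]
  tilwousniy → silwousniy   [palatalisation]
  silwousniy (rule 3 does not apply)
  silwousniy → silwoosniy   [vowel merger]
  silwoosniy → silwosniy   [degemination]
  giving Segoran silwosniy.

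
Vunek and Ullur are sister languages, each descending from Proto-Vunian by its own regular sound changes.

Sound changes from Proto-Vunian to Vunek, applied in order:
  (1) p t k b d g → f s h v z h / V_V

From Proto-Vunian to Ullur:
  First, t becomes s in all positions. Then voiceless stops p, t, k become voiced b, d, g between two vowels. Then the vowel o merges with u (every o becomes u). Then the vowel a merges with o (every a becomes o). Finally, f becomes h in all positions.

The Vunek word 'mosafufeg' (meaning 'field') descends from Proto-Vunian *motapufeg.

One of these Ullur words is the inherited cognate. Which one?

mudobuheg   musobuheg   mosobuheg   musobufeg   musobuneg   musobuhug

musobuheg

Ullur: start from *motapufeg.
  rule 1 (unconditioned shift): motapufeg → mosapufeg
  rule 2 (intervocalic voicing): mosapufeg → mosabufeg
  rule 3 (vowel merger): mosabufeg → musabufeg
  rule 4 (vowel merger): musabufeg → musobufeg
  rule 5 (unconditioned shift): musobufeg → musobuheg
  ⇒ Ullur musobuheg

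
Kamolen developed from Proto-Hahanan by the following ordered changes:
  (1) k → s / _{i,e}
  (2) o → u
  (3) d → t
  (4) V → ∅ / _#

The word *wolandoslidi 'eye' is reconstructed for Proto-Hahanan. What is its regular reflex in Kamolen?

wulantuslit

Kamolen: *wolandoslidi > wulanduslidi > wulantusliti > wulantuslit  (by vowel merger, unconditioned shift, apocope)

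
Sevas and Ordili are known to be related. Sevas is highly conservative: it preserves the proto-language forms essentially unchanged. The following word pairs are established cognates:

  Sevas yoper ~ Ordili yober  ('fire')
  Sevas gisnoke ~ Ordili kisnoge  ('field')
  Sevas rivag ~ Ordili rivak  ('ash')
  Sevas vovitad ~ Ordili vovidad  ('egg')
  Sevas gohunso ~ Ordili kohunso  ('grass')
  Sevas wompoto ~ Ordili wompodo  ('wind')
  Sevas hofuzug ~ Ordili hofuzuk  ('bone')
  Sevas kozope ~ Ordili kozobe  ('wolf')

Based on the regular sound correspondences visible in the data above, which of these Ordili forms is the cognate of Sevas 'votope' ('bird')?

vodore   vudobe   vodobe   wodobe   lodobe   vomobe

vodobe

wompoto ~ wompodo — Sevas t corresponds to Ordili d between vowels (before a back vowel).
yoper ~ yober, kozope ~ kozobe — Sevas p corresponds to Ordili b between vowels (before a front vowel).
Applying these to Sevas 'votope':
  votope → vodope   (t→d between vowels (before a back vowel))
  vodope → vodobe   (p→b between vowels (before a front vowel))
So the Ordili cognate is 'vodobe'.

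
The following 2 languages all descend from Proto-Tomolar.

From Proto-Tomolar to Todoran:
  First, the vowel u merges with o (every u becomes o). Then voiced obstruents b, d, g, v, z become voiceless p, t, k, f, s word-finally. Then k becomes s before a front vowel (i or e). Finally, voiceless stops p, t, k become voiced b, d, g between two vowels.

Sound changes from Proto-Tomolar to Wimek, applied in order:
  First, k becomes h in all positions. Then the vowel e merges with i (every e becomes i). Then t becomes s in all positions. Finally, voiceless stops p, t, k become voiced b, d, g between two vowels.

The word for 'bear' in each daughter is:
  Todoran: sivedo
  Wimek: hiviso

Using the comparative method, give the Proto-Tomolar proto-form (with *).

Position 1: Todoran has s, Wimek has h. Taking the neighbouring segments as reconstructed: Todoran s could go back to *k or *s; Wimek h could go back to *k or *h — the one source consistent with every daughter is *k.
Position 5: Todoran has d, Wimek has s. Taking the neighbouring segments as reconstructed: Todoran d could go back to *t or *d; Wimek s could go back to *t or *s — the one source consistent with every daughter is *t.
Position 4: Todoran has e, Wimek has i. Todoran preserves e here (none of its changes turn any other segment into e), so the proto-segment is *e.
The remaining positions agree across the daughters. Check the candidate against every language:
Todoran: *kiveto > siveto > sivedo  (by palatalisation, intervocalic voicing)
Wimek: *kiveto
  kiveto → hiveto   [unconditioned shift]
  hiveto → hivito   [vowel merger]
  hivito → hiviso   [unconditioned shift]
  hiviso (rule 4 does not apply)
  giving Wimek hiviso.
*kiveto is the unique common source.

*kiveto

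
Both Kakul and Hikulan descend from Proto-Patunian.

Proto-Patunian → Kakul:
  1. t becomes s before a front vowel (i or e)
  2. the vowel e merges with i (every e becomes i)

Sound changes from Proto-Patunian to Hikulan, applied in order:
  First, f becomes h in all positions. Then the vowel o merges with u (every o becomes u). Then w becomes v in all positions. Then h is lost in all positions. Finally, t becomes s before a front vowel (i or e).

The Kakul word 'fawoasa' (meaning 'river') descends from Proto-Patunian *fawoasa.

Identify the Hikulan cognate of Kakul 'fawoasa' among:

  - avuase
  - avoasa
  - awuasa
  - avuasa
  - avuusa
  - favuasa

Hikulan: start from *fawoasa.
  rule 1 (unconditioned shift): fawoasa → hawoasa
  rule 2 (vowel merger): hawoasa → hawuasa
  rule 3 (unconditioned shift): hawuasa → havuasa
  rule 4 (h-loss): havuasa → avuasa
  rule 5: no change — avuasa
  ⇒ Hikulan avuasa
Among the options, 'avuasa' alone shows every Hikulan change applied in order.

avuasa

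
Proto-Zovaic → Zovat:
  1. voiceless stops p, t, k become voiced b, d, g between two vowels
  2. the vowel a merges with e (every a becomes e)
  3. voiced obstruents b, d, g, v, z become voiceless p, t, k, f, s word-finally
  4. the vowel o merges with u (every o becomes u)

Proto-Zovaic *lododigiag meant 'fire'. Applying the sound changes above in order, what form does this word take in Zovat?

Zovat: *lododigiag
  lododigiag (rule 1 does not apply)
  lododigiag → lododigieg   [vowel merger]
  lododigieg → lododigiek   [final devoicing]
  lododigiek → lududigiek   [vowel merger]
  giving Zovat lududigiek.

lududigiek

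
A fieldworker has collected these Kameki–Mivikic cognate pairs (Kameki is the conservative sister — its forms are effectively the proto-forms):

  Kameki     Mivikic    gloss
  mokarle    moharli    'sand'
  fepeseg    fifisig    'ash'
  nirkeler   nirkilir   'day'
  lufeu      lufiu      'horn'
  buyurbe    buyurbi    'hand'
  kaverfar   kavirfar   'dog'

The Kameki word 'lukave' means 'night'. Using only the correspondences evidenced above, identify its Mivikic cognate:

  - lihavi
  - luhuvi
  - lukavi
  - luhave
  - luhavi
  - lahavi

luhavi

mokarle ~ moharli — Kameki k corresponds to Mivikic h between vowels (before a back vowel).
mokarle ~ moharli, buyurbe ~ buyurbi — Kameki e corresponds to Mivikic i word-finally.
Applying these to Kameki 'lukave':
  lukave → luhave   (k→h between vowels (before a back vowel))
  luhave → luhavi   (e→i word-finally)
So the Mivikic cognate is 'luhavi'.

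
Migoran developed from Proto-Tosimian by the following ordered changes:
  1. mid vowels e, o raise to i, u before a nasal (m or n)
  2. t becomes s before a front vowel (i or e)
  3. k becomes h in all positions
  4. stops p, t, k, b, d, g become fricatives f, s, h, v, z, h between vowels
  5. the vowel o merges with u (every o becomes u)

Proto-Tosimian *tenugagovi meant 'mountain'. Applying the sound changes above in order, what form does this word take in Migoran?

sinuhahuvi

Migoran: start from *tenugagovi.
  rule 1 (pre-nasal raising): tenugagovi → tinugagovi
  rule 2 (palatalisation): tinugagovi → sinugagovi
  rule 3: no change — sinugagovi
  rule 4 (intervocalic lenition): sinugagovi → sinuhahovi
  rule 5 (vowel merger): sinuhahovi → sinuhahuvi
  ⇒ Migoran sinuhahuvi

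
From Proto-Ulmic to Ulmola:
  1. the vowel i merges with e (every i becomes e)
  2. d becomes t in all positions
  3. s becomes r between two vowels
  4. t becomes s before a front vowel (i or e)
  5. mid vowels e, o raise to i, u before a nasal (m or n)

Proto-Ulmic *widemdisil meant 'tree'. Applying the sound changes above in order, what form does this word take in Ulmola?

wesimserel

Ulmola: start from *widemdisil.
  rule 1 (vowel merger): widemdisil → wedemdesel
  rule 2 (unconditioned shift): wedemdesel → wetemtesel
  rule 3 (rhotacism): wetemtesel → wetemterel
  rule 4 (palatalisation): wetemterel → wesemserel
  rule 5 (pre-nasal raising): wesemserel → wesimserel
  ⇒ Ulmola wesimserel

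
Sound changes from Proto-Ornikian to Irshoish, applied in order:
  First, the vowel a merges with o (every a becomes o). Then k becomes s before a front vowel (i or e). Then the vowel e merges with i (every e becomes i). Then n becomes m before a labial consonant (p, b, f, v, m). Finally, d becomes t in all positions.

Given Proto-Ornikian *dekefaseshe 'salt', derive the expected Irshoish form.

tisifosishi

Irshoish: *dekefaseshe
  dekefaseshe → dekefoseshe   [vowel merger]
  dekefoseshe → desefoseshe   [palatalisation]
  desefoseshe → disifosishi   [vowel merger]
  disifosishi (rule 4 does not apply)
  disifosishi → tisifosishi   [unconditioned shift]
  giving Irshoish tisifosishi.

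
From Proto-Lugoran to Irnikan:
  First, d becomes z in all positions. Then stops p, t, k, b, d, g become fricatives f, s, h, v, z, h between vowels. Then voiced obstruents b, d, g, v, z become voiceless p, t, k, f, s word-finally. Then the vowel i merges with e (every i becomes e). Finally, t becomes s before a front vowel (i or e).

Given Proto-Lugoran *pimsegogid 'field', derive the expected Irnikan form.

pemsehohes

Irnikan: *pimsegogid > pimsegogiz > pimsehohiz > pimsehohis > pemsehohes  (by unconditioned shift, intervocalic lenition, final devoicing, vowel merger)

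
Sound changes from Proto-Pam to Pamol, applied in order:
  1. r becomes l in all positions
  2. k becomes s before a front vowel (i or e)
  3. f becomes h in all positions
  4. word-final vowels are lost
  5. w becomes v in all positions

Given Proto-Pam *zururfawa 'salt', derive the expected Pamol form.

zululhav

Pamol: *zururfawa > zululfawa > zululhawa > zululhaw > zululhav  (by unconditioned shift, unconditioned shift, apocope, unconditioned shift)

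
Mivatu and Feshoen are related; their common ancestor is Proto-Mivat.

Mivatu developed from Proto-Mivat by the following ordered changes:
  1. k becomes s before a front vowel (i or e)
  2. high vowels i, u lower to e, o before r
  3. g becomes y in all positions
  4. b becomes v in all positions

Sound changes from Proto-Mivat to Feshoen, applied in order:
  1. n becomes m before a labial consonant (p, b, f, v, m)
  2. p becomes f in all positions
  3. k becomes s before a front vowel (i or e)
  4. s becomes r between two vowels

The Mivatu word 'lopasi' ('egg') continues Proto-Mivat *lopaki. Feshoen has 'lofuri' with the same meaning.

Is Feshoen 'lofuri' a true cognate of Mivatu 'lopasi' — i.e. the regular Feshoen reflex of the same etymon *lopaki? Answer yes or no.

Derive the expected Feshoen reflex of *lopaki:
Feshoen: *lopaki
  lopaki (rule 1 does not apply)
  lopaki → lofaki   [unconditioned shift]
  lofaki → lofasi   [palatalisation]
  lofasi → lofari   [rhotacism]
  giving Feshoen lofari.
The regular Feshoen reflex would be 'lofari', but the attested form is 'lofuri'. The correspondence is irregular, so they are not cognates (the Feshoen form has a different source).

no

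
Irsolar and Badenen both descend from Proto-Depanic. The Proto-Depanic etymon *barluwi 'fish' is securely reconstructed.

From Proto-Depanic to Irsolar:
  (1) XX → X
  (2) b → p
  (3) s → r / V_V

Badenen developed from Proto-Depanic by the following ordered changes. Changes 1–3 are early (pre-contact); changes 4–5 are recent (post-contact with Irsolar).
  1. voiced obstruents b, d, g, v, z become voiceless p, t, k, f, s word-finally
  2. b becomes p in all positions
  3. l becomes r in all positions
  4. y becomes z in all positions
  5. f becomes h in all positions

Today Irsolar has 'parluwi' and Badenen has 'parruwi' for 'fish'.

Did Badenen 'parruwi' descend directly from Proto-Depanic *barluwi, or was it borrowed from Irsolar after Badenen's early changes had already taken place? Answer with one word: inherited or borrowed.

inherited

If inherited, *barluwi would pass through all of Badenen's changes:
Badenen: *barluwi > parluwi > parruwi  (by unconditioned shift, unconditioned shift)
If borrowed from Irsolar 'parluwi' after the early changes, it would undergo only the recent ones:
  rule 4 (unconditioned shift): no change (parluwi)
  rule 5 (unconditioned shift): no change (parluwi)
  ⇒ as a loan: parluwi
Badenen 'parruwi' matches the inherited outcome exactly, so it is an inherited cognate, not a loan.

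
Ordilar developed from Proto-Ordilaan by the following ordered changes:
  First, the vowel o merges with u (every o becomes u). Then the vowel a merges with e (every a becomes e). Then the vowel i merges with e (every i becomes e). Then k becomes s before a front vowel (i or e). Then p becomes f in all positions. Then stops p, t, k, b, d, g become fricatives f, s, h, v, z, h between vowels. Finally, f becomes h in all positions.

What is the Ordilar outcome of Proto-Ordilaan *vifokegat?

Ordilar: start from *vifokegat.
  rule 1 (vowel merger): vifokegat → vifukegat
  rule 2 (vowel merger): vifukegat → vifukeget
  rule 3 (vowel merger): vifukeget → vefukeget
  rule 4 (palatalisation): vefukeget → vefuseget
  rule 5: no change — vefuseget
  rule 6 (intervocalic lenition): vefuseget → vefusehet
  rule 7 (unconditioned shift): vefusehet → vehusehet
  ⇒ Ordilar vehusehet

vehusehet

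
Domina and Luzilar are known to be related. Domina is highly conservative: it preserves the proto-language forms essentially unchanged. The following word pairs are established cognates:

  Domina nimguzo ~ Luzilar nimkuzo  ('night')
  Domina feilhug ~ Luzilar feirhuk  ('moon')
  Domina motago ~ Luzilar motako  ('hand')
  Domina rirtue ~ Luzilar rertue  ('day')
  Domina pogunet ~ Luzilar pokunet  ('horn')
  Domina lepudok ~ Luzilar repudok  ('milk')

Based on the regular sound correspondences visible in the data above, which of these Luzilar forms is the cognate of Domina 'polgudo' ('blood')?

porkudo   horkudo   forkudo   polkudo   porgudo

feilhug ~ feirhuk — Domina l corresponds to Luzilar r after a vowel, before a consonant other than r, m, n, p, b, f, v.
nimguzo ~ nimkuzo — Domina g corresponds to Luzilar k after a consonant, before a back vowel.
Applying these to Domina 'polgudo':
  polgudo → porgudo   (l→r after a vowel, before a consonant other than r, m, n, p, b, f, v)
  porgudo → porkudo   (g→k after a consonant, before a back vowel)
So the Luzilar cognate is 'porkudo'.

porkudo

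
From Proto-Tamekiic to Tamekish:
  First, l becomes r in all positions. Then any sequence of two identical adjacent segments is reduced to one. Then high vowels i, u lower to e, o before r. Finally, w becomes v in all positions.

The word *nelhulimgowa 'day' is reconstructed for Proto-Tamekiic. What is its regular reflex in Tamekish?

Tamekish: *nelhulimgowa
  nelhulimgowa → nerhurimgowa   [unconditioned shift]
  nerhurimgowa (rule 2 does not apply)
  nerhurimgowa → nerhorimgowa   [pre-rhotic lowering]
  nerhorimgowa → nerhorimgova   [unconditioned shift]
  giving Tamekish nerhorimgova.

nerhorimgova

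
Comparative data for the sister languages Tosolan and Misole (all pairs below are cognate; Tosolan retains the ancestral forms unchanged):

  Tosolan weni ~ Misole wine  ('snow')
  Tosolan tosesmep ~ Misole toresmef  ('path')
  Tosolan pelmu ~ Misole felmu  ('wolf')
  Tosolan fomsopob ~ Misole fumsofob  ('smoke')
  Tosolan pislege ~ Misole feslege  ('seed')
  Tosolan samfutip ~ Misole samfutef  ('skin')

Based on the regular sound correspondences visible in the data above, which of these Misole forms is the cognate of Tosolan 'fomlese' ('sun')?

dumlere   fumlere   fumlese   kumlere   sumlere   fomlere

fumlere

fomsopob ~ fumsofob — Tosolan o corresponds to Misole u after a consonant, before a nasal.
tosesmep ~ toresmef — Tosolan s corresponds to Misole r between vowels (before a front vowel).
Applying these to Tosolan 'fomlese':
  fomlese → fumlese   (o→u after a consonant, before a nasal)
  fumlese → fumlere   (s→r between vowels (before a front vowel))
So the Misole cognate is 'fumlere'.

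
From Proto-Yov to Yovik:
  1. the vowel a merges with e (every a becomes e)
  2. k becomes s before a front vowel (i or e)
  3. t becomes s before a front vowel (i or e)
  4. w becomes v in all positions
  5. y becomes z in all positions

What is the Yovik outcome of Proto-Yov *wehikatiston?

vehisesiston

Yovik: *wehikatiston
  wehikatiston → wehiketiston   [vowel merger]
  wehiketiston → wehisetiston   [palatalisation]
  wehisetiston → wehisesiston   [palatalisation]
  wehisesiston → vehisesiston   [unconditioned shift]
  vehisesiston (rule 5 does not apply)
  giving Yovik vehisesiston.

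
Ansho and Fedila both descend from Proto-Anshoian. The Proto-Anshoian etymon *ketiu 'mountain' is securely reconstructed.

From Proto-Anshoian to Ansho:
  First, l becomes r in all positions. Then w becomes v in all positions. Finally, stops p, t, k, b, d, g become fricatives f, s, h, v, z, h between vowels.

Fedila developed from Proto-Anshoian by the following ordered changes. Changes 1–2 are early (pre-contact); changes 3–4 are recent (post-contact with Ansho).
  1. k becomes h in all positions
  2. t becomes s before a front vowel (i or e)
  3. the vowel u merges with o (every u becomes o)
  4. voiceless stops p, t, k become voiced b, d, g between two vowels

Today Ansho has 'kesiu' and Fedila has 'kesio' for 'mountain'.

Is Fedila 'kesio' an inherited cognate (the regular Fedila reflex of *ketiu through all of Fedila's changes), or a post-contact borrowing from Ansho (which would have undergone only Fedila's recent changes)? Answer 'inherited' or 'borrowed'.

borrowed

If inherited, *ketiu would pass through all of Fedila's changes:
Fedila: start from *ketiu.
  rule 1 (unconditioned shift): ketiu → hetiu
  rule 2 (palatalisation): hetiu → hesiu
  rule 3 (vowel merger): hesiu → hesio
  rule 4: no change — hesio
  ⇒ Fedila hesio
If borrowed from Ansho 'kesiu' after the early changes, it would undergo only the recent ones:
  rule 3 (vowel merger): kesiu → kesio
  rule 4 (intervocalic voicing): no change (kesio)
  ⇒ as a loan: kesio
Fedila 'kesio' matches the loan outcome 'kesio', not the inherited 'hesio' — it skipped the early Fedila changes, so it was borrowed from Ansho.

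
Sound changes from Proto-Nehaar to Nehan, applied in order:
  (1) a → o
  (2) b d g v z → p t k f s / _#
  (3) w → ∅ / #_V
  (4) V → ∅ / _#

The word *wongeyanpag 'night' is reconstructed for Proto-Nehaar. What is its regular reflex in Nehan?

ongeyonpok

Nehan: *wongeyanpag > wongeyonpog > wongeyonpok > ongeyonpok  (by vowel merger, final devoicing, glide loss)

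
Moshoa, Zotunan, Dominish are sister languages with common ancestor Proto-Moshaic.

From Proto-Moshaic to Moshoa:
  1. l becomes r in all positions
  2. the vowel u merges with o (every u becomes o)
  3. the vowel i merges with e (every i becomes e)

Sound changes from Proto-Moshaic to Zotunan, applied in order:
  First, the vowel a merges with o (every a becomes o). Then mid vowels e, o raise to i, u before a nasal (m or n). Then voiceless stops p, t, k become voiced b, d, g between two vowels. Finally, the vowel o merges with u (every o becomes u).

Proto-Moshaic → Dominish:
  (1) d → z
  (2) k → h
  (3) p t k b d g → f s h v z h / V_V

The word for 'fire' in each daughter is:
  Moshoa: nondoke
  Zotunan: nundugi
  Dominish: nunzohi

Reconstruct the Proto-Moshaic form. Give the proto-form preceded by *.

*nundoki

Position 4: Moshoa has d, Zotunan has d, Dominish has z. Moshoa preserves d here (none of its changes turn any other segment into d), so the proto-segment is *d.
Position 7: Moshoa has e, Zotunan has i, Dominish has i. Dominish preserves i here (none of its changes turn any other segment into i), so the proto-segment is *i.
Verify the candidate proto-form against each daughter:
Moshoa: *nundoki > nondoki > nondoke  (by vowel merger, vowel merger)
Zotunan: start from *nundoki.
  rule 1: no change — nundoki
  rule 2: no change — nundoki
  rule 3 (intervocalic voicing): nundoki → nundogi
  rule 4 (vowel merger): nundogi → nundugi
  ⇒ Zotunan nundugi
Dominish: start from *nundoki.
  rule 1 (unconditioned shift): nundoki → nunzoki
  rule 2 (unconditioned shift): nunzoki → nunzohi
  rule 3: no change — nunzohi
  ⇒ Dominish nunzohi
No other proto-form is consistent with every reflex, so the reconstruction is *nundoki.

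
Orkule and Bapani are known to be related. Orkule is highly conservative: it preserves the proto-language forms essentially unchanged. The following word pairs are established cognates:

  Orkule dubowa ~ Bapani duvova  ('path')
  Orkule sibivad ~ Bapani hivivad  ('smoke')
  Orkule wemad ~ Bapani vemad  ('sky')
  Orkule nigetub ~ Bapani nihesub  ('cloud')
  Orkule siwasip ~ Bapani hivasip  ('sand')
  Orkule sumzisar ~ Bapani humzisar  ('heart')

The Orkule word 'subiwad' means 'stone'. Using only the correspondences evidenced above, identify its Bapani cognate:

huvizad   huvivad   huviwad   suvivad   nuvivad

huvivad

sumzisar ~ humzisar — Orkule s corresponds to Bapani h word-initially before a back vowel.
sibivad ~ hivivad — Orkule b corresponds to Bapani v between vowels (before a front vowel).
dubowa ~ duvova, siwasip ~ hivasip — Orkule w corresponds to Bapani v between vowels (before a back vowel).
Applying these to Orkule 'subiwad':
  subiwad → hubiwad   (s→h word-initially before a back vowel)
  hubiwad → huviwad   (b→v between vowels (before a front vowel))
  huviwad → huvivad   (w→v between vowels (before a back vowel))
So the Bapani cognate is 'huvivad'.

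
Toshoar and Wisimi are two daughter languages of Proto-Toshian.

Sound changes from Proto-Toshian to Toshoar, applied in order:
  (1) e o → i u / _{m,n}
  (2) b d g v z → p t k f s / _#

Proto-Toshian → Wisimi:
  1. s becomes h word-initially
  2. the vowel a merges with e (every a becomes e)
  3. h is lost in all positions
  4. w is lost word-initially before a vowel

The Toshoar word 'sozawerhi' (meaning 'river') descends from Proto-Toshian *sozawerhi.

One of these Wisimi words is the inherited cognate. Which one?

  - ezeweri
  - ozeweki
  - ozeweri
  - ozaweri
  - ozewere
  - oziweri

ozeweri

Wisimi: start from *sozawerhi.
  rule 1 (debuccalisation): sozawerhi → hozawerhi
  rule 2 (vowel merger): hozawerhi → hozewerhi
  rule 3 (h-loss): hozewerhi → ozeweri
  rule 4: no change — ozeweri
  ⇒ Wisimi ozeweri
Only 'ozeweri' matches the regular Wisimi development of *sozawerhi.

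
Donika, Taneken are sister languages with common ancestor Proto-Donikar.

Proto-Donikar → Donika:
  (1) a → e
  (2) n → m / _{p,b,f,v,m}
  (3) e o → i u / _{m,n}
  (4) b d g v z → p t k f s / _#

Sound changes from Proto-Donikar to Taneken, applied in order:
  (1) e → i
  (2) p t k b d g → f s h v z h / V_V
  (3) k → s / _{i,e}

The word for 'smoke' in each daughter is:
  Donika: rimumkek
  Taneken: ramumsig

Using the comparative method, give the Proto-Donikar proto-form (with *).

*ramumkeg

Position 7: Donika has e, Taneken has i. Taking the neighbouring segments as reconstructed: Donika e could go back to *a or *e; Taneken i could go back to *e or *i — the one source consistent with every daughter is *e.
Position 6: Donika has k, Taneken has s. Taking the neighbouring segments as reconstructed: Donika k can only go back to *k; Taneken s could go back to *k or *s — the one source consistent with every daughter is *k.
Position 8: Donika has k, Taneken has g. Taneken preserves g here (none of its changes turn any other segment into g), so the proto-segment is *g.
Continuing position by position gives *ramumkeg; check it forward:
Donika: start from *ramumkeg.
  rule 1 (vowel merger): ramumkeg → remumkeg
  rule 2: no change — remumkeg
  rule 3 (pre-nasal raising): remumkeg → rimumkeg
  rule 4 (final devoicing): rimumkeg → rimumkek
  ⇒ Donika rimumkek
Taneken: *ramumkeg
  ramumkeg → ramumkig   [vowel merger]
  ramumkig (rule 2 does not apply)
  ramumkig → ramumsig   [palatalisation]
  giving Taneken ramumsig.
No other proto-form is consistent with every reflex, so the reconstruction is *ramumkeg.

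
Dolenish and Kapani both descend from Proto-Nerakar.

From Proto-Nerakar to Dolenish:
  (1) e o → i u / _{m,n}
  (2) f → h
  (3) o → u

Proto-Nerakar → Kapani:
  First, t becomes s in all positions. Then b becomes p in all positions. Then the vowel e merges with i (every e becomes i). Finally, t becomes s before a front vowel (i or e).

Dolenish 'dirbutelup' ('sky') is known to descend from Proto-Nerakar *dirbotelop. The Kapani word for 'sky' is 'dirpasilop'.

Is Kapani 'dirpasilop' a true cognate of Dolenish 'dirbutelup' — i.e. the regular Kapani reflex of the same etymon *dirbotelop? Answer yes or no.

Derive the expected Kapani reflex of *dirbotelop:
Kapani: start from *dirbotelop.
  rule 1 (unconditioned shift): dirbotelop → dirboselop
  rule 2 (unconditioned shift): dirboselop → dirposelop
  rule 3 (vowel merger): dirposelop → dirposilop
  rule 4: no change — dirposilop
  ⇒ Kapani dirposilop
The regular Kapani reflex would be 'dirposilop', but the attested form is 'dirpasilop'. The correspondence is irregular, so they are not cognates (the Kapani form has a different source).

no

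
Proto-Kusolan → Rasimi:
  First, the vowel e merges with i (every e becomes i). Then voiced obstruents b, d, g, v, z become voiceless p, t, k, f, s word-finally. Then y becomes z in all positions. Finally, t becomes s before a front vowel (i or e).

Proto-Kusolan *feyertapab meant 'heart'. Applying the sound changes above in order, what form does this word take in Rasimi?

fizirtapap

Rasimi: start from *feyertapab.
  rule 1 (vowel merger): feyertapab → fiyirtapab
  rule 2 (final devoicing): fiyirtapab → fiyirtapap
  rule 3 (unconditioned shift): fiyirtapap → fizirtapap
  rule 4: no change — fizirtapap
  ⇒ Rasimi fizirtapap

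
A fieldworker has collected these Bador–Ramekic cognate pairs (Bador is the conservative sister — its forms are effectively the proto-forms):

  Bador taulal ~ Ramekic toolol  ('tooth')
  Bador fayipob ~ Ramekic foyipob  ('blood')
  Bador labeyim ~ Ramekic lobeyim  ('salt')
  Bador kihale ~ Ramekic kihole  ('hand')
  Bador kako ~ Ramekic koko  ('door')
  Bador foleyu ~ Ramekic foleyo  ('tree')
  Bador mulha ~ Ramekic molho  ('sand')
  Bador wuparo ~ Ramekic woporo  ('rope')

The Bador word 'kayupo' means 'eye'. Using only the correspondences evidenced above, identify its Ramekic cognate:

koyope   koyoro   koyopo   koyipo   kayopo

taulal ~ toolol, fayipob ~ foyipob — Bador a corresponds to Ramekic o after a consonant, before a consonant other than r, m, n, p, b, f, v.
wuparo ~ woporo — Bador u corresponds to Ramekic o after a consonant, before a labial obstruent.
Applying these to Bador 'kayupo':
  kayupo → koyupo   (a→o after a consonant, before a consonant other than r, m, n, p, b, f, v)
  koyupo → koyopo   (u→o after a consonant, before a labial obstruent)
So the Ramekic cognate is 'koyopo'.

koyopo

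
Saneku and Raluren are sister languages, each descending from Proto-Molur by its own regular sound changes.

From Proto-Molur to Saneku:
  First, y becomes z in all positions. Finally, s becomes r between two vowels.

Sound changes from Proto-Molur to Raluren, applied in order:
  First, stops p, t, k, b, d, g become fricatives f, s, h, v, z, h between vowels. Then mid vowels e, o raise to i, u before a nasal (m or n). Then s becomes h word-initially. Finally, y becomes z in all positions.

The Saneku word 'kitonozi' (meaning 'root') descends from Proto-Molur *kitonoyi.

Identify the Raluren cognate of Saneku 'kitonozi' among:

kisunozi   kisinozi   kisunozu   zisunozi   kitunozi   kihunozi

Raluren: *kitonoyi
  kitonoyi → kisonoyi   [intervocalic lenition]
  kisonoyi → kisunoyi   [pre-nasal raising]
  kisunoyi (rule 3 does not apply)
  kisunoyi → kisunozi   [unconditioned shift]
  giving Raluren kisunozi.
Only 'kisunozi' matches the regular Raluren development of *kitonoyi.

kisunozi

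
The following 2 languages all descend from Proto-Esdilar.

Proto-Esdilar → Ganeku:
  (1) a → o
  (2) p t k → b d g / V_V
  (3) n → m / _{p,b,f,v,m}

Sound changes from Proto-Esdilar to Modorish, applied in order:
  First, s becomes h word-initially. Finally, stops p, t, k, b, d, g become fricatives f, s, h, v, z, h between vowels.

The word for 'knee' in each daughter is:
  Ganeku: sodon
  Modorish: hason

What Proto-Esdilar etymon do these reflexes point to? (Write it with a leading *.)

Position 1: Ganeku has s, Modorish has h. Ganeku preserves s here (none of its changes turn any other segment into s), so the proto-segment is *s.
Position 2: Ganeku has o, Modorish has a. Modorish preserves a here (none of its changes turn any other segment into a), so the proto-segment is *a.
This points to *saton. Verify forward in each daughter:
Ganeku: start from *saton.
  rule 1 (vowel merger): saton → soton
  rule 2 (intervocalic voicing): soton → sodon
  rule 3: no change — sodon
  ⇒ Ganeku sodon
Modorish: *saton
  saton → haton   [debuccalisation]
  haton → hason   [intervocalic lenition]
  giving Modorish hason.
Only *saton yields all of Ganeku sodon, Modorish hason.

*saton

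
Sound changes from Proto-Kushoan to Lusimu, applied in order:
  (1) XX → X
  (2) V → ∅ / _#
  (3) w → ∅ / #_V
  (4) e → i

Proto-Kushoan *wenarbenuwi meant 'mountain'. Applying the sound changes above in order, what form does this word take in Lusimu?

Lusimu: *wenarbenuwi
  wenarbenuwi (rule 1 does not apply)
  wenarbenuwi → wenarbenuw   [apocope]
  wenarbenuw → enarbenuw   [glide loss]
  enarbenuw → inarbinuw   [vowel merger]
  giving Lusimu inarbinuw.

inarbinuw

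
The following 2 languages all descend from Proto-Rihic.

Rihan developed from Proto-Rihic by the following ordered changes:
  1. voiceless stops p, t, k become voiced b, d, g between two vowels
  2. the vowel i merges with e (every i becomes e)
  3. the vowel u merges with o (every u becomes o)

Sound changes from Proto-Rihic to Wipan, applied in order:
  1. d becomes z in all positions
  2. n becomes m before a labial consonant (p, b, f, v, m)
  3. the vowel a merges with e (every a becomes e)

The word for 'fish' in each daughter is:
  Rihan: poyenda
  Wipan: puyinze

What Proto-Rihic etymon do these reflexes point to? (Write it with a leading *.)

Position 2: Rihan has o, Wipan has u. Wipan preserves u here (none of its changes turn any other segment into u), so the proto-segment is *u.
Position 6: Rihan has d, Wipan has z. Taking the neighbouring segments as reconstructed: Rihan d can only go back to *d; Wipan z could go back to *d or *z — the one source consistent with every daughter is *d.
Position 7: Rihan has a, Wipan has e. Rihan preserves a here (none of its changes turn any other segment into a), so the proto-segment is *a.
This points to *puyinda. Verify forward in each daughter:
Rihan: start from *puyinda.
  rule 1: no change — puyinda
  rule 2 (vowel merger): puyinda → puyenda
  rule 3 (vowel merger): puyenda → poyenda
  ⇒ Rihan poyenda
Wipan: *puyinda > puyinza > puyinze  (by unconditioned shift, vowel merger)
Only *puyinda yields all of Rihan poyenda, Wipan puyinze.

*puyinda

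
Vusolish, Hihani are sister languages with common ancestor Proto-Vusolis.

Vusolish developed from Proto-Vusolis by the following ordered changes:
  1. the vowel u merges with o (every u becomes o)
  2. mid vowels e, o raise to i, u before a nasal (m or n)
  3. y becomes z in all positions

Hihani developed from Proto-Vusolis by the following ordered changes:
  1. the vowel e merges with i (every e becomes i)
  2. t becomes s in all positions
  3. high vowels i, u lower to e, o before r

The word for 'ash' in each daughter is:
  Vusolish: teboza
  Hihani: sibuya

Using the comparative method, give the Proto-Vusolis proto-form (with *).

Position 5: Vusolish has z, Hihani has y. Hihani preserves y here (none of its changes turn any other segment into y), so the proto-segment is *y.
Position 4: Vusolish has o, Hihani has u. Hihani preserves u here (none of its changes turn any other segment into u), so the proto-segment is *u.
Verify the candidate proto-form against each daughter:
Vusolish: start from *tebuya.
  rule 1 (vowel merger): tebuya → teboya
  rule 2: no change — teboya
  rule 3 (unconditioned shift): teboya → teboza
  ⇒ Vusolish teboza
Hihani: *tebuya
  tebuya → tibuya   [vowel merger]
  tibuya → sibuya   [unconditioned shift]
  sibuya (rule 3 does not apply)
  giving Hihani sibuya.
*tebuya is the unique common source.

*tebuya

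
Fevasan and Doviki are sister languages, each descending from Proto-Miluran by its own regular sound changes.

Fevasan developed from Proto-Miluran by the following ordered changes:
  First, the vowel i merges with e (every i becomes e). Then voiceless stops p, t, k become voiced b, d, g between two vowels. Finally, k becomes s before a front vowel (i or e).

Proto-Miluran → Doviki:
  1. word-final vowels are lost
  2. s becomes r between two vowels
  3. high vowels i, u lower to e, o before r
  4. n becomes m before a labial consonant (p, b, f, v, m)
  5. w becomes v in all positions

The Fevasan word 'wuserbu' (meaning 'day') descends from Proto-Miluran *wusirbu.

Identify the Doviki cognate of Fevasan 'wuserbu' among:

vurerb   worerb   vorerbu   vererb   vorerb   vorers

vorerb

Doviki: start from *wusirbu.
  rule 1 (apocope): wusirbu → wusirb
  rule 2 (rhotacism): wusirb → wurirb
  rule 3 (pre-rhotic lowering): wurirb → worerb
  rule 4: no change — worerb
  rule 5 (unconditioned shift): worerb → vorerb
  ⇒ Doviki vorerb
Among the options, 'vorerb' alone shows every Doviki change applied in order.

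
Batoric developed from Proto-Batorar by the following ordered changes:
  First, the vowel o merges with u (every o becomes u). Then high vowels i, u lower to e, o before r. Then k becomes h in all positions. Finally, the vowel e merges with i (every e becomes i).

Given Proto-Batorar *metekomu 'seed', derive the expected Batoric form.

mitihumu

Batoric: *metekomu > metekumu > metehumu > mitihumu  (by vowel merger, unconditioned shift, vowel merger)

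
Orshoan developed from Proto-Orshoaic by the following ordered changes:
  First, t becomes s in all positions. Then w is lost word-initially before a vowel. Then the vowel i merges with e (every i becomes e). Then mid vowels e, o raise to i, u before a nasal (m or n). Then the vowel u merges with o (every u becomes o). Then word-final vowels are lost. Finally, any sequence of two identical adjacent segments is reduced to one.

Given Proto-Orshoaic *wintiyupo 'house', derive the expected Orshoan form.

Orshoan: start from *wintiyupo.
  rule 1 (unconditioned shift): wintiyupo → winsiyupo
  rule 2 (glide loss): winsiyupo → insiyupo
  rule 3 (vowel merger): insiyupo → enseyupo
  rule 4 (pre-nasal raising): enseyupo → inseyupo
  rule 5 (vowel merger): inseyupo → inseyopo
  rule 6 (apocope): inseyopo → inseyop
  rule 7: no change — inseyop
  ⇒ Orshoan inseyop

inseyop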